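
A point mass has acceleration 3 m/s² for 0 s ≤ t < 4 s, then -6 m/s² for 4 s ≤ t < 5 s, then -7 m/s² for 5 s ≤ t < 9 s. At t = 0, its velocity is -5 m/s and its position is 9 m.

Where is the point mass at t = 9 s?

On each constant-a segment, Δv = aΔt and Δx = v₀Δt + ½aΔt²; chain segment to segment.
0–4 s: v starts -5 m/s; Δx = -5·4 + ½·3·4² = 4 m; v ends 7 m/s.
4–5 s: v starts 7 m/s; Δx = 7·1 + ½·-6·1² = 4 m; v ends 1 m/s.
5–9 s: v starts 1 m/s; Δx = 1·4 + ½·-7·4² = -52 m; v ends -27 m/s.
x(9) = 9 + Σ Δx = -35 m.

-35 m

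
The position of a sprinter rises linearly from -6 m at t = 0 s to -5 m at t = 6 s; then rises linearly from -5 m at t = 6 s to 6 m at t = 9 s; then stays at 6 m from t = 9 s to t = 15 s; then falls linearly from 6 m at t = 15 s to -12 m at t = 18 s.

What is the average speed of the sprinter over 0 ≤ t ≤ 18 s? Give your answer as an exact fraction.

5/3 m/s

Average speed = (total path length)/(elapsed time); on a piecewise-linear x-t graph the path length is Σ|Δx|.
0–6 s: |Δx| = |-5 − -6| = 1 m
6–9 s: |Δx| = |6 − -5| = 11 m
9–15 s: |Δx| = |6 − 6| = 0 m
15–18 s: |Δx| = |-12 − 6| = 18 m
Total path = 30 m; average speed = 30/18 = 5/3 m/s.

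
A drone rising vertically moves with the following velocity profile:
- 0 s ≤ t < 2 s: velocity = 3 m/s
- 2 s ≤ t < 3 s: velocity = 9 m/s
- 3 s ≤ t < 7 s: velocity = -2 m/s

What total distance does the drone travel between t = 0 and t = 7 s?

Total distance travelled is ∫|v| dt — sum the magnitudes of each area piece.
0–2 s: |3| × 2 = 6 m
2–3 s: |9| × 1 = 9 m
3–7 s: |-2| × 4 = 8 m
Total distance = 23 m

23 m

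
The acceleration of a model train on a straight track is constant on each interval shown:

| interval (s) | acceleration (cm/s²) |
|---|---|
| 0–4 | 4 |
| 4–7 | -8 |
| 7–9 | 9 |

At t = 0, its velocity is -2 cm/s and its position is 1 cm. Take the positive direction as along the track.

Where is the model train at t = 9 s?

29 cm

On each constant-a segment, Δv = aΔt and Δx = v₀Δt + ½aΔt²; chain segment to segment.
0–4 s: v starts -2 cm/s; Δx = -2·4 + ½·4·4² = 24 cm; v ends 14 cm/s.
4–7 s: v starts 14 cm/s; Δx = 14·3 + ½·-8·3² = 6 cm; v ends -10 cm/s.
7–9 s: v starts -10 cm/s; Δx = -10·2 + ½·9·2² = -2 cm; v ends 8 cm/s.
x(9) = 1 + Σ Δx = 29 cm.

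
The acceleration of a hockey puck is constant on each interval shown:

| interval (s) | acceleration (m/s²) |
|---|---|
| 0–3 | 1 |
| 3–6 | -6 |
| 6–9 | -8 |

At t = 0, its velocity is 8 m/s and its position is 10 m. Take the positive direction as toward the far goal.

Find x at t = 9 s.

On each constant-a segment, Δv = aΔt and Δx = v₀Δt + ½aΔt²; chain segment to segment.
0–3 s: v starts 8 m/s; Δx = 8·3 + ½·1·3² = 28.5 m; v ends 11 m/s.
3–6 s: v starts 11 m/s; Δx = 11·3 + ½·-6·3² = 6 m; v ends -7 m/s.
6–9 s: v starts -7 m/s; Δx = -7·3 + ½·-8·3² = -57 m; v ends -31 m/s.
x(9) = 10 + Σ Δx = -12.5 m.

-12.5 m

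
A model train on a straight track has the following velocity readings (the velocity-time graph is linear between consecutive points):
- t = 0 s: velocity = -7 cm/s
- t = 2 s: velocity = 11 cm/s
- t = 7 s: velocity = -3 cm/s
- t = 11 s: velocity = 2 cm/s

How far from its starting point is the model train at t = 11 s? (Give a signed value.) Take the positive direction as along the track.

Net displacement equals the area under the velocity-time graph (areas below the axis count negative).
0–2 s: ½(-7 + 11)(2) = 4 cm
2–7 s: ½(11 + -3)(5) = 20 cm
7–11 s: ½(-3 + 2)(4) = -2 cm
Net displacement = 22 cm

22 cm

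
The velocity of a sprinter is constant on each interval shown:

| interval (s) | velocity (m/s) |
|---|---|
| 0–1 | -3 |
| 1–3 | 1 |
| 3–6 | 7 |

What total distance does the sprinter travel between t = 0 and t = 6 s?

26 m

Total distance travelled is ∫|v| dt — sum the magnitudes of each area piece.
0–1 s: |-3| × 1 = 3 m
1–3 s: |1| × 2 = 2 m
3–6 s: |7| × 3 = 21 m
Total distance = 26 m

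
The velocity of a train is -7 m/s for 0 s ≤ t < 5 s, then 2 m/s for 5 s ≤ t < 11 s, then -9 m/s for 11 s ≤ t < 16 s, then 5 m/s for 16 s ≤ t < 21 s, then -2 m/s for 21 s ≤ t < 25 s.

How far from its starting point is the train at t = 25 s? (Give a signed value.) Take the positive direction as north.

Net displacement equals the area under the velocity-time graph (areas below the axis count negative).
0–5 s: -7 × 5 = -35 m
5–11 s: 2 × 6 = 12 m
11–16 s: -9 × 5 = -45 m
16–21 s: 5 × 5 = 25 m
21–25 s: -2 × 4 = -8 m
Net displacement = -51 m

-51 m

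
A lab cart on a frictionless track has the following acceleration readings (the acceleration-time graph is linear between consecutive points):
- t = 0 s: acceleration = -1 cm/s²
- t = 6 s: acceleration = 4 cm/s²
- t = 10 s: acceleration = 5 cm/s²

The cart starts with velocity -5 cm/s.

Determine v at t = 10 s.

Δv equals the area under the a-t graph; then v = v₀ + Δv.
0–6 s: ½(-1 + 4)(6) = 9 cm/s
6–10 s: ½(4 + 5)(4) = 18 cm/s
Δv = 27 cm/s, so v(10) = -5 + (27) = 22 cm/s.

22 cm/s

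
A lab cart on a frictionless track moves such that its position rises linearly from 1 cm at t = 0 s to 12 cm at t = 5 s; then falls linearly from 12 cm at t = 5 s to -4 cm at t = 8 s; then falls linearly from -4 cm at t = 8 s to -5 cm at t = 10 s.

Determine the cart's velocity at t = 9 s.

Velocity is the slope of the x-t graph on 8–10 s: (-5 − -4)/(10 − 8) = -0.5 cm/s.

-0.5 cm/s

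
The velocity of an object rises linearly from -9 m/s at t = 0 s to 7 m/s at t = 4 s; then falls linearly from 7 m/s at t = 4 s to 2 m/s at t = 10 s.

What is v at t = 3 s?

On 0–4 s the graph is linear from -9 to 7 m/s: v(3) = -9 + (7 − -9)·(3 − 0)/(4 − 0) = 3 m/s.

3 m/s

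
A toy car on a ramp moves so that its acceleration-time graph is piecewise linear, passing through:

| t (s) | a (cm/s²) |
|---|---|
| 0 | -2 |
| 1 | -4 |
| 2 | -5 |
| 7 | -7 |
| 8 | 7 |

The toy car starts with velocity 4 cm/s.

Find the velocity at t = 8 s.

Δv equals the area under the a-t graph; then v = v₀ + Δv.
0–1 s: ½(-2 + -4)(1) = -3 cm/s
1–2 s: ½(-4 + -5)(1) = -4.5 cm/s
2–7 s: ½(-5 + -7)(5) = -30 cm/s
7–8 s: ½(-7 + 7)(1) = 0 cm/s
Δv = -37.5 cm/s, so v(8) = 4 + (-37.5) = -33.5 cm/s.

-33.5 cm/s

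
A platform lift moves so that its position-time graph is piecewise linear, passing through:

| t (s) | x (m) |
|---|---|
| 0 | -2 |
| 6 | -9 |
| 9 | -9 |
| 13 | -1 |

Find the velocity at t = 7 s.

0 m/s

Velocity is the slope of the x-t graph on 6–9 s: (-9 − -9)/(9 − 6) = 0 m/s.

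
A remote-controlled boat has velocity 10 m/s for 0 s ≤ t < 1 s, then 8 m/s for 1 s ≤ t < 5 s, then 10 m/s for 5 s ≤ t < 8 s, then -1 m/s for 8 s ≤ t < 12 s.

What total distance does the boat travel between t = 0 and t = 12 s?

76 m

Total distance travelled is ∫|v| dt — sum the magnitudes of each area piece.
0–1 s: |10| × 1 = 10 m
1–5 s: |8| × 4 = 32 m
5–8 s: |10| × 3 = 30 m
8–12 s: |-1| × 4 = 4 m
Total distance = 76 m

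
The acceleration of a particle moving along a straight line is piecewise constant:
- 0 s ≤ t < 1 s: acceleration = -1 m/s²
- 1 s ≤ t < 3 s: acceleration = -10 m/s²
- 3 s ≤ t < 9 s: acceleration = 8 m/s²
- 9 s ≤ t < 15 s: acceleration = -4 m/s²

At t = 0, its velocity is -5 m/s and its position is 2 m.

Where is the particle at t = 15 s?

12.5 m

On each constant-a segment, Δv = aΔt and Δx = v₀Δt + ½aΔt²; chain segment to segment.
0–1 s: v starts -5 m/s; Δx = -5·1 + ½·-1·1² = -5.5 m; v ends -6 m/s.
1–3 s: v starts -6 m/s; Δx = -6·2 + ½·-10·2² = -32 m; v ends -26 m/s.
3–9 s: v starts -26 m/s; Δx = -26·6 + ½·8·6² = -12 m; v ends 22 m/s.
9–15 s: v starts 22 m/s; Δx = 22·6 + ½·-4·6² = 60 m; v ends -2 m/s.
x(15) = 2 + Σ Δx = 12.5 m.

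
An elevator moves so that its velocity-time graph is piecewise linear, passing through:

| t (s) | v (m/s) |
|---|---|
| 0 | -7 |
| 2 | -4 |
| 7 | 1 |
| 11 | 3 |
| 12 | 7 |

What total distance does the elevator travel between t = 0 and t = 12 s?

Distance (not displacement) is the total path length: add the absolute areas under v-t.
0–2 s: |½(-7 + -4)(2)| = 11 m
2–7 s: v = 0 at t = 6 s; triangle areas 8 + 0.5 = 8.5 m
7–11 s: |½(1 + 3)(4)| = 8 m
11–12 s: |½(3 + 7)(1)| = 5 m
Total distance = 32.5 m

32.5 m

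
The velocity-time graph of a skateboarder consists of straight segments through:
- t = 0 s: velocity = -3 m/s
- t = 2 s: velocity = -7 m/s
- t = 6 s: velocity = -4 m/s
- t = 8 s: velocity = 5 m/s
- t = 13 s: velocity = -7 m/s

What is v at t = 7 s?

0.5 m/s

On 6–8 s the graph is linear from -4 to 5 m/s: v(7) = -4 + (5 − -4)·(7 − 6)/(8 − 6) = 0.5 m/s.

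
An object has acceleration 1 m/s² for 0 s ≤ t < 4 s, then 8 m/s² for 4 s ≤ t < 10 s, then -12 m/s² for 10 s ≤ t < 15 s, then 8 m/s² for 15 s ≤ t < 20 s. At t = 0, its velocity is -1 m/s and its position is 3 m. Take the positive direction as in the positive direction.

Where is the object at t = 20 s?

On each constant-a segment, Δv = aΔt and Δx = v₀Δt + ½aΔt²; chain segment to segment.
0–4 s: v starts -1 m/s; Δx = -1·4 + ½·1·4² = 4 m; v ends 3 m/s.
4–10 s: v starts 3 m/s; Δx = 3·6 + ½·8·6² = 162 m; v ends 51 m/s.
10–15 s: v starts 51 m/s; Δx = 51·5 + ½·-12·5² = 105 m; v ends -9 m/s.
15–20 s: v starts -9 m/s; Δx = -9·5 + ½·8·5² = 55 m; v ends 31 m/s.
x(20) = 3 + Σ Δx = 329 m.

329 m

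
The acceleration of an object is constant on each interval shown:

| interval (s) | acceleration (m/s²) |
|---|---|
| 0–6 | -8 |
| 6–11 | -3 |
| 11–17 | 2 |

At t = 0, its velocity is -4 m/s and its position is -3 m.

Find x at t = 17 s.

On each constant-a segment, Δv = aΔt and Δx = v₀Δt + ½aΔt²; chain segment to segment.
0–6 s: v starts -4 m/s; Δx = -4·6 + ½·-8·6² = -168 m; v ends -52 m/s.
6–11 s: v starts -52 m/s; Δx = -52·5 + ½·-3·5² = -297.5 m; v ends -67 m/s.
11–17 s: v starts -67 m/s; Δx = -67·6 + ½·2·6² = -366 m; v ends -55 m/s.
x(17) = -3 + Σ Δx = -834.5 m.

-834.5 m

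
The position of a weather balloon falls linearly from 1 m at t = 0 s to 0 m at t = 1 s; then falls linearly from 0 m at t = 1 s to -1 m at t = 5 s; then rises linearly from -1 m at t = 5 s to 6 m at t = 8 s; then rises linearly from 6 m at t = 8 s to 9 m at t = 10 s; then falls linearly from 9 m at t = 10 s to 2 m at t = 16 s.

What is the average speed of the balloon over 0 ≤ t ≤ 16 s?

1.1875 m/s

Average speed = (total path length)/(elapsed time); on a piecewise-linear x-t graph the path length is Σ|Δx|.
0–1 s: |Δx| = |0 − 1| = 1 m
1–5 s: |Δx| = |-1 − 0| = 1 m
5–8 s: |Δx| = |6 − -1| = 7 m
8–10 s: |Δx| = |9 − 6| = 3 m
10–16 s: |Δx| = |2 − 9| = 7 m
Total path = 19 m; average speed = 19/16 = 1.1875 m/s.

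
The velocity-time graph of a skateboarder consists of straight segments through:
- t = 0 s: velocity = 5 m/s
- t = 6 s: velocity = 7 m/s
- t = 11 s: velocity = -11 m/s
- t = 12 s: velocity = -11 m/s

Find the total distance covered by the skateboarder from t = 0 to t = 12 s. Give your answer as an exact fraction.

Total distance travelled is ∫|v| dt — sum the magnitudes of each area piece.
0–6 s: |½(5 + 7)(6)| = 36 m
6–11 s: v = 0 at t = 143/18 s; triangle areas 245/36 + 605/36 = 425/18 m
11–12 s: |-11| × 1 = 11 m
Total distance = 1271/18 m

1271/18 m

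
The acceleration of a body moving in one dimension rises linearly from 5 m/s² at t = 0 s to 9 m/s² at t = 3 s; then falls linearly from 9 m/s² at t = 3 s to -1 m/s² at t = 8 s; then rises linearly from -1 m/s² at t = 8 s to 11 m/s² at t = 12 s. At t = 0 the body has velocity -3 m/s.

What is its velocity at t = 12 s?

58 m/s

Δv equals the area under the a-t graph; then v = v₀ + Δv.
0–3 s: ½(5 + 9)(3) = 21 m/s
3–8 s: ½(9 + -1)(5) = 20 m/s
8–12 s: ½(-1 + 11)(4) = 20 m/s
Δv = 61 m/s, so v(12) = -3 + (61) = 58 m/s.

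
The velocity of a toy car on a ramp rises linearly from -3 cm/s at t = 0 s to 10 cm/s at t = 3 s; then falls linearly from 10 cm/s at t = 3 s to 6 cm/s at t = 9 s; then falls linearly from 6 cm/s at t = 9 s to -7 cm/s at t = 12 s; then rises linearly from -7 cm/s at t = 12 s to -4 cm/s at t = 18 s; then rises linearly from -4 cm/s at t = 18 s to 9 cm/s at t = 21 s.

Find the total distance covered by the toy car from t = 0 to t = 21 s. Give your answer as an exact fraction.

2979/26 cm

Total distance travelled is ∫|v| dt — sum the magnitudes of each area piece.
0–3 s: v = 0 at t = 9/13 s; triangle areas 27/26 + 150/13 = 327/26 cm
3–9 s: |½(10 + 6)(6)| = 48 cm
9–12 s: v = 0 at t = 135/13 s; triangle areas 54/13 + 147/26 = 255/26 cm
12–18 s: |½(-7 + -4)(6)| = 33 cm
18–21 s: v = 0 at t = 246/13 s; triangle areas 24/13 + 243/26 = 291/26 cm
Total distance = 2979/26 cm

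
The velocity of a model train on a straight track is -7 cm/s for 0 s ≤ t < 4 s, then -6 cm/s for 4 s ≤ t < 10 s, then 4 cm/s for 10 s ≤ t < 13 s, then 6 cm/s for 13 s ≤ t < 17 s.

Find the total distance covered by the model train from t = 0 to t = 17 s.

100 cm

Total distance travelled is ∫|v| dt — sum the magnitudes of each area piece.
0–4 s: |-7| × 4 = 28 cm
4–10 s: |-6| × 6 = 36 cm
10–13 s: |4| × 3 = 12 cm
13–17 s: |6| × 4 = 24 cm
Total distance = 100 cm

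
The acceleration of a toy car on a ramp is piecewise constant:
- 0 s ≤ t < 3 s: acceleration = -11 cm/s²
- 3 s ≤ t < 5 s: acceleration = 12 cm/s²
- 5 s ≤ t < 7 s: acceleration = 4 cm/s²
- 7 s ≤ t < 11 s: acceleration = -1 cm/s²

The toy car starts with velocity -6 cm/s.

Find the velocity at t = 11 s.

-11 cm/s

Δv equals the area under the a-t graph; then v = v₀ + Δv.
0–3 s: -11 × 3 = -33 cm/s
3–5 s: 12 × 2 = 24 cm/s
5–7 s: 4 × 2 = 8 cm/s
7–11 s: -1 × 4 = -4 cm/s
Δv = -5 cm/s, so v(11) = -6 + (-5) = -11 cm/s.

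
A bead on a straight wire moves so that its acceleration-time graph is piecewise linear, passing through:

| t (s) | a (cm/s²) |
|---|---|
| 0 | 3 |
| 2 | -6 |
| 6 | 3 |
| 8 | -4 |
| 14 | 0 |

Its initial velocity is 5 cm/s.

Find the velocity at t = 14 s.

-17 cm/s

Δv equals the area under the a-t graph; then v = v₀ + Δv.
0–2 s: ½(3 + -6)(2) = -3 cm/s
2–6 s: ½(-6 + 3)(4) = -6 cm/s
6–8 s: ½(3 + -4)(2) = -1 cm/s
8–14 s: ½(-4 + 0)(6) = -12 cm/s
Δv = -22 cm/s, so v(14) = 5 + (-22) = -17 cm/s.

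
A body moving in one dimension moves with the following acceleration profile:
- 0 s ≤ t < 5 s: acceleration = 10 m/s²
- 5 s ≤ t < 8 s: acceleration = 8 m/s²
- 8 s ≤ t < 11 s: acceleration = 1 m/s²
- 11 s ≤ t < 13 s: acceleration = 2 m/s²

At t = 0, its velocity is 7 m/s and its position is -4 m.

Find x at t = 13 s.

On each constant-a segment, Δv = aΔt and Δx = v₀Δt + ½aΔt²; chain segment to segment.
0–5 s: v starts 7 m/s; Δx = 7·5 + ½·10·5² = 160 m; v ends 57 m/s.
5–8 s: v starts 57 m/s; Δx = 57·3 + ½·8·3² = 207 m; v ends 81 m/s.
8–11 s: v starts 81 m/s; Δx = 81·3 + ½·1·3² = 247.5 m; v ends 84 m/s.
11–13 s: v starts 84 m/s; Δx = 84·2 + ½·2·2² = 172 m; v ends 88 m/s.
x(13) = -4 + Σ Δx = 782.5 m.

782.5 m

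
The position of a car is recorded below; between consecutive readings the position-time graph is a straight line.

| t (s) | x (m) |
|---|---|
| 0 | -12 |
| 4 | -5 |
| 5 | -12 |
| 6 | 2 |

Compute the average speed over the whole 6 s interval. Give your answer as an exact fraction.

Average speed = (total path length)/(elapsed time); on a piecewise-linear x-t graph the path length is Σ|Δx|.
0–4 s: |Δx| = |-5 − -12| = 7 m
4–5 s: |Δx| = |-12 − -5| = 7 m
5–6 s: |Δx| = |2 − -12| = 14 m
Total path = 28 m; average speed = 28/6 = 14/3 m/s.

14/3 m/s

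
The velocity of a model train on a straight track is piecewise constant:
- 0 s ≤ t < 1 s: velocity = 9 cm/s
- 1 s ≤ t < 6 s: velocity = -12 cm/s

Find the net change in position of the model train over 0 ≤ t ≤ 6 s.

-51 cm

Net displacement equals the area under the velocity-time graph (areas below the axis count negative).
0–1 s: 9 × 1 = 9 cm
1–6 s: -12 × 5 = -60 cm
Net displacement = -51 cm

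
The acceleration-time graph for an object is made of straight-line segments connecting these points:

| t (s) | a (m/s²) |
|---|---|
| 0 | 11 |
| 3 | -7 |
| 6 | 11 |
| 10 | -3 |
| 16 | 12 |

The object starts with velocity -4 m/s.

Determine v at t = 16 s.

Δv equals the area under the a-t graph; then v = v₀ + Δv.
0–3 s: ½(11 + -7)(3) = 6 m/s
3–6 s: ½(-7 + 11)(3) = 6 m/s
6–10 s: ½(11 + -3)(4) = 16 m/s
10–16 s: ½(-3 + 12)(6) = 27 m/s
Δv = 55 m/s, so v(16) = -4 + (55) = 51 m/s.

51 m/s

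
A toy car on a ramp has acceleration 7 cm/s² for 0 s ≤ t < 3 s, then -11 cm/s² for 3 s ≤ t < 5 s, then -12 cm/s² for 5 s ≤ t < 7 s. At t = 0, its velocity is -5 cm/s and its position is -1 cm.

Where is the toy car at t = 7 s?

On each constant-a segment, Δv = aΔt and Δx = v₀Δt + ½aΔt²; chain segment to segment.
0–3 s: v starts -5 cm/s; Δx = -5·3 + ½·7·3² = 16.5 cm; v ends 16 cm/s.
3–5 s: v starts 16 cm/s; Δx = 16·2 + ½·-11·2² = 10 cm; v ends -6 cm/s.
5–7 s: v starts -6 cm/s; Δx = -6·2 + ½·-12·2² = -36 cm; v ends -30 cm/s.
x(7) = -1 + Σ Δx = -10.5 cm.

-10.5 cm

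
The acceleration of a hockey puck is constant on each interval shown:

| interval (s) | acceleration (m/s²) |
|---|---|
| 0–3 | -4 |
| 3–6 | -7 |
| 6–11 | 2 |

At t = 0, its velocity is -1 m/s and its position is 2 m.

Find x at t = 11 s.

On each constant-a segment, Δv = aΔt and Δx = v₀Δt + ½aΔt²; chain segment to segment.
0–3 s: v starts -1 m/s; Δx = -1·3 + ½·-4·3² = -21 m; v ends -13 m/s.
3–6 s: v starts -13 m/s; Δx = -13·3 + ½·-7·3² = -70.5 m; v ends -34 m/s.
6–11 s: v starts -34 m/s; Δx = -34·5 + ½·2·5² = -145 m; v ends -24 m/s.
x(11) = 2 + Σ Δx = -234.5 m.

-234.5 m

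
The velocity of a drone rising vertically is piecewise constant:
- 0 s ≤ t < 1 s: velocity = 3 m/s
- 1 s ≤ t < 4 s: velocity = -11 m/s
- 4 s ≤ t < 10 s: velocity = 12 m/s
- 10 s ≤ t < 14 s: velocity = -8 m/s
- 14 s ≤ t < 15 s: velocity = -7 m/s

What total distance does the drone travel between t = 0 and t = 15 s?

147 m

Total distance travelled is ∫|v| dt — sum the magnitudes of each area piece.
0–1 s: |3| × 1 = 3 m
1–4 s: |-11| × 3 = 33 m
4–10 s: |12| × 6 = 72 m
10–14 s: |-8| × 4 = 32 m
14–15 s: |-7| × 1 = 7 m
Total distance = 147 m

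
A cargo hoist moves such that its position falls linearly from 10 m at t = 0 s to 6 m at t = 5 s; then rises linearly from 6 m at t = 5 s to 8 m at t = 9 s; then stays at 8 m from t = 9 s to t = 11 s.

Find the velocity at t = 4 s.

Velocity is the slope of the x-t graph on 0–5 s: (6 − 10)/(5 − 0) = -0.8 m/s.

-0.8 m/s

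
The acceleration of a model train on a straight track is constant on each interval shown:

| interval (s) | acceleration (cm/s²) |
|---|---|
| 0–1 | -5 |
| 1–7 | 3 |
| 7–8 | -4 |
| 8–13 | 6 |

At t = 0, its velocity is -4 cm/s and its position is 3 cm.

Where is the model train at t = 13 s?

On each constant-a segment, Δv = aΔt and Δx = v₀Δt + ½aΔt²; chain segment to segment.
0–1 s: v starts -4 cm/s; Δx = -4·1 + ½·-5·1² = -6.5 cm; v ends -9 cm/s.
1–7 s: v starts -9 cm/s; Δx = -9·6 + ½·3·6² = 0 cm; v ends 9 cm/s.
7–8 s: v starts 9 cm/s; Δx = 9·1 + ½·-4·1² = 7 cm; v ends 5 cm/s.
8–13 s: v starts 5 cm/s; Δx = 5·5 + ½·6·5² = 100 cm; v ends 35 cm/s.
x(13) = 3 + Σ Δx = 103.5 cm.

103.5 cm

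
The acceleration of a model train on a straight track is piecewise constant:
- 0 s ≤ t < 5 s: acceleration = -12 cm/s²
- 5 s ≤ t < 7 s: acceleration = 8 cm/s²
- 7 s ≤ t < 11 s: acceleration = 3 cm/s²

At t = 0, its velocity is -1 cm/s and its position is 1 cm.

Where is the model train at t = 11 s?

On each constant-a segment, Δv = aΔt and Δx = v₀Δt + ½aΔt²; chain segment to segment.
0–5 s: v starts -1 cm/s; Δx = -1·5 + ½·-12·5² = -155 cm; v ends -61 cm/s.
5–7 s: v starts -61 cm/s; Δx = -61·2 + ½·8·2² = -106 cm; v ends -45 cm/s.
7–11 s: v starts -45 cm/s; Δx = -45·4 + ½·3·4² = -156 cm; v ends -33 cm/s.
x(11) = 1 + Σ Δx = -416 cm.

-416 cm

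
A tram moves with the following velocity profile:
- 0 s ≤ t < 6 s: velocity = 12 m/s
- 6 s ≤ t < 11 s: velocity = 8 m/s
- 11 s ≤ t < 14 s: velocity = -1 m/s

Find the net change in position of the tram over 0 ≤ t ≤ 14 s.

Displacement is the signed area under the v-t curve.
0–6 s: 12 × 6 = 72 m
6–11 s: 8 × 5 = 40 m
11–14 s: -1 × 3 = -3 m
Net displacement = 109 m

109 m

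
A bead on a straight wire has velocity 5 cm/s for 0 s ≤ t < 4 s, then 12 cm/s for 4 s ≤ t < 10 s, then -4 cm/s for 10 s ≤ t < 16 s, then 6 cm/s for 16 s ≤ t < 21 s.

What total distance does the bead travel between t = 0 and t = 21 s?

146 cm

Distance (not displacement) is the total path length: add the absolute areas under v-t.
0–4 s: |5| × 4 = 20 cm
4–10 s: |12| × 6 = 72 cm
10–16 s: |-4| × 6 = 24 cm
16–21 s: |6| × 5 = 30 cm
Total distance = 146 cm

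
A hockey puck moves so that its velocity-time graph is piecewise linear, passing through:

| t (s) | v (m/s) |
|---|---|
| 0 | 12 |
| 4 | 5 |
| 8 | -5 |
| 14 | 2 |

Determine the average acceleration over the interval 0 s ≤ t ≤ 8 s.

-2.125 m/s²

Average acceleration = Δv/Δt = (-5 − 12)/(8 − 0) = -2.125 m/s².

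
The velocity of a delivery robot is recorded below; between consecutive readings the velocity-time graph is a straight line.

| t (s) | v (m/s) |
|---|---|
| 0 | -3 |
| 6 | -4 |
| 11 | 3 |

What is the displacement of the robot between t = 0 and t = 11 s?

Net displacement equals the area under the velocity-time graph (areas below the axis count negative).
0–6 s: ½(-3 + -4)(6) = -21 m
6–11 s: ½(-4 + 3)(5) = -2.5 m
Net displacement = -23.5 m

-23.5 m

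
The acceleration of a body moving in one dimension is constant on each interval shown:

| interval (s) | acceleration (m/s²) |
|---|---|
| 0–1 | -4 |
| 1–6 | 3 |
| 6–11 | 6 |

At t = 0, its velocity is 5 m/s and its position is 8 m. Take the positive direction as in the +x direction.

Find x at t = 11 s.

On each constant-a segment, Δv = aΔt and Δx = v₀Δt + ½aΔt²; chain segment to segment.
0–1 s: v starts 5 m/s; Δx = 5·1 + ½·-4·1² = 3 m; v ends 1 m/s.
1–6 s: v starts 1 m/s; Δx = 1·5 + ½·3·5² = 42.5 m; v ends 16 m/s.
6–11 s: v starts 16 m/s; Δx = 16·5 + ½·6·5² = 155 m; v ends 46 m/s.
x(11) = 8 + Σ Δx = 208.5 m.

208.5 m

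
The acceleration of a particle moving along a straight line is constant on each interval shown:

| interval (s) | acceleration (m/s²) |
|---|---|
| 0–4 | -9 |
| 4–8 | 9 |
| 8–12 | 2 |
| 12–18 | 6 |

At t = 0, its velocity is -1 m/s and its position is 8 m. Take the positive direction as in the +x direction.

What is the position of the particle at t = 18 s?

18 m

On each constant-a segment, Δv = aΔt and Δx = v₀Δt + ½aΔt²; chain segment to segment.
0–4 s: v starts -1 m/s; Δx = -1·4 + ½·-9·4² = -76 m; v ends -37 m/s.
4–8 s: v starts -37 m/s; Δx = -37·4 + ½·9·4² = -76 m; v ends -1 m/s.
8–12 s: v starts -1 m/s; Δx = -1·4 + ½·2·4² = 12 m; v ends 7 m/s.
12–18 s: v starts 7 m/s; Δx = 7·6 + ½·6·6² = 150 m; v ends 43 m/s.
x(18) = 8 + Σ Δx = 18 m.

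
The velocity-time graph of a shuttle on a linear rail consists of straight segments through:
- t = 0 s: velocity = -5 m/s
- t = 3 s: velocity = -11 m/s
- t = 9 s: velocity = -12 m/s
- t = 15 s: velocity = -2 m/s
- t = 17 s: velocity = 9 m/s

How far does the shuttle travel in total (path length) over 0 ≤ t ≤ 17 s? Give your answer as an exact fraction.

Distance (not displacement) is the total path length: add the absolute areas under v-t.
0–3 s: |½(-5 + -11)(3)| = 24 m
3–9 s: |½(-11 + -12)(6)| = 69 m
9–15 s: |½(-12 + -2)(6)| = 42 m
15–17 s: v = 0 at t = 169/11 s; triangle areas 4/11 + 81/11 = 85/11 m
Total distance = 1570/11 m

1570/11 m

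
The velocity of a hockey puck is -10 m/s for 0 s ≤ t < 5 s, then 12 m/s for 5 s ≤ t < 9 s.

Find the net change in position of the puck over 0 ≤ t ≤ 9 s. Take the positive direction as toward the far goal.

Net displacement equals the area under the velocity-time graph (areas below the axis count negative).
0–5 s: -10 × 5 = -50 m
5–9 s: 12 × 4 = 48 m
Net displacement = -2 m

-2 m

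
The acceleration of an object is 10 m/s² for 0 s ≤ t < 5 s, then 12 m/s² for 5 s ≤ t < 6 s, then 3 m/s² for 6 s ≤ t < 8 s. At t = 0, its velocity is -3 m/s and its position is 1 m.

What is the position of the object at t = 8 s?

On each constant-a segment, Δv = aΔt and Δx = v₀Δt + ½aΔt²; chain segment to segment.
0–5 s: v starts -3 m/s; Δx = -3·5 + ½·10·5² = 110 m; v ends 47 m/s.
5–6 s: v starts 47 m/s; Δx = 47·1 + ½·12·1² = 53 m; v ends 59 m/s.
6–8 s: v starts 59 m/s; Δx = 59·2 + ½·3·2² = 124 m; v ends 65 m/s.
x(8) = 1 + Σ Δx = 288 m.

288 m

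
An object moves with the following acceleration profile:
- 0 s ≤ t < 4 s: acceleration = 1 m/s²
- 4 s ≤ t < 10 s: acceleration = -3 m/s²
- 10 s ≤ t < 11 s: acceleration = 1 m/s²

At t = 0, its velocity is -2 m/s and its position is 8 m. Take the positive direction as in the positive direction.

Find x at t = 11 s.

-49.5 m

On each constant-a segment, Δv = aΔt and Δx = v₀Δt + ½aΔt²; chain segment to segment.
0–4 s: v starts -2 m/s; Δx = -2·4 + ½·1·4² = 0 m; v ends 2 m/s.
4–10 s: v starts 2 m/s; Δx = 2·6 + ½·-3·6² = -42 m; v ends -16 m/s.
10–11 s: v starts -16 m/s; Δx = -16·1 + ½·1·1² = -15.5 m; v ends -15 m/s.
x(11) = 8 + Σ Δx = -49.5 m.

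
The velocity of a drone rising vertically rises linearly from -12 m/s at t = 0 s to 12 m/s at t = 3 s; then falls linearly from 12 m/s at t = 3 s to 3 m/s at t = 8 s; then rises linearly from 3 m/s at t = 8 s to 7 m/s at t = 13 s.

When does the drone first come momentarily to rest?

t = 1.5 s

v changes sign on 0–3 s (from -12 to 12); the graph is linear there, so v = 0 at t = 0 + (12)·(3 − 0)/(12 − -12) = 1.5 s.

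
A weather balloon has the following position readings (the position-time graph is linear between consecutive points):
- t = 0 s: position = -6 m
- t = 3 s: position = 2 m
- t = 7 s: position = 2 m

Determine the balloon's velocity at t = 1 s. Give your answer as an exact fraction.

Velocity is the slope of the x-t graph on 0–3 s: (2 − -6)/(3 − 0) = 8/3 m/s.

8/3 m/s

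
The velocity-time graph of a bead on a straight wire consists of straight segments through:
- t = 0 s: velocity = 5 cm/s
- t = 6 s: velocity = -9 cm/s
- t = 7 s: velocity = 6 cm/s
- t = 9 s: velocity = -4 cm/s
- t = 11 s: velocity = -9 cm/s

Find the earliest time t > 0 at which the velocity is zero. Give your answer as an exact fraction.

v changes sign on 0–6 s (from 5 to -9); the graph is linear there, so v = 0 at t = 0 + (-5)·(6 − 0)/(-9 − 5) = 15/7 s.

t = 15/7 s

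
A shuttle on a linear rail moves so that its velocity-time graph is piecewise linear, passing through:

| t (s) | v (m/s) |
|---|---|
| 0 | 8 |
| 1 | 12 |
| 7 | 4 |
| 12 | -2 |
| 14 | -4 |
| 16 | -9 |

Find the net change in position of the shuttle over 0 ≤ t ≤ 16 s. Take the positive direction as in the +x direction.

Displacement is the signed area under the v-t curve.
0–1 s: ½(8 + 12)(1) = 10 m
1–7 s: ½(12 + 4)(6) = 48 m
7–12 s: ½(4 + -2)(5) = 5 m
12–14 s: ½(-2 + -4)(2) = -6 m
14–16 s: ½(-4 + -9)(2) = -13 m
Net displacement = 44 m

44 m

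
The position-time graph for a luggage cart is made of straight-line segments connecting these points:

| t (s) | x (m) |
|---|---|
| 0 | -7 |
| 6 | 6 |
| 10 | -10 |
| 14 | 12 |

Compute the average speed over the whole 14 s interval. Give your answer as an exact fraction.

51/14 m/s

Average speed = (total path length)/(elapsed time); on a piecewise-linear x-t graph the path length is Σ|Δx|.
0–6 s: |Δx| = |6 − -7| = 13 m
6–10 s: |Δx| = |-10 − 6| = 16 m
10–14 s: |Δx| = |12 − -10| = 22 m
Total path = 51 m; average speed = 51/14 = 51/14 m/s.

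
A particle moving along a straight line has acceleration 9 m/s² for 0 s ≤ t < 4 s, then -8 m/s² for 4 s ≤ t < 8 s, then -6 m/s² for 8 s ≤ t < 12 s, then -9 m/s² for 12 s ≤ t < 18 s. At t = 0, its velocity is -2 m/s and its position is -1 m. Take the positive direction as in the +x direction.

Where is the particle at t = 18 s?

On each constant-a segment, Δv = aΔt and Δx = v₀Δt + ½aΔt²; chain segment to segment.
0–4 s: v starts -2 m/s; Δx = -2·4 + ½·9·4² = 64 m; v ends 34 m/s.
4–8 s: v starts 34 m/s; Δx = 34·4 + ½·-8·4² = 72 m; v ends 2 m/s.
8–12 s: v starts 2 m/s; Δx = 2·4 + ½·-6·4² = -40 m; v ends -22 m/s.
12–18 s: v starts -22 m/s; Δx = -22·6 + ½·-9·6² = -294 m; v ends -76 m/s.
x(18) = -1 + Σ Δx = -199 m.

-199 m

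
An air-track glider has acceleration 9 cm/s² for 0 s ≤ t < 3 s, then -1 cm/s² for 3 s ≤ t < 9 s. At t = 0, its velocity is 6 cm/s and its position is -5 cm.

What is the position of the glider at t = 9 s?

On each constant-a segment, Δv = aΔt and Δx = v₀Δt + ½aΔt²; chain segment to segment.
0–3 s: v starts 6 cm/s; Δx = 6·3 + ½·9·3² = 58.5 cm; v ends 33 cm/s.
3–9 s: v starts 33 cm/s; Δx = 33·6 + ½·-1·6² = 180 cm; v ends 27 cm/s.
x(9) = -5 + Σ Δx = 233.5 cm.

233.5 cm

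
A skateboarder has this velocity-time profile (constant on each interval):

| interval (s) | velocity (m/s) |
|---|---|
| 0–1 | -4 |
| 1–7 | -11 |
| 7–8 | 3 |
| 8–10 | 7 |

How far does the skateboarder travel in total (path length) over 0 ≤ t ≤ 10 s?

87 m

Distance (not displacement) is the total path length: add the absolute areas under v-t.
0–1 s: |-4| × 1 = 4 m
1–7 s: |-11| × 6 = 66 m
7–8 s: |3| × 1 = 3 m
8–10 s: |7| × 2 = 14 m
Total distance = 87 m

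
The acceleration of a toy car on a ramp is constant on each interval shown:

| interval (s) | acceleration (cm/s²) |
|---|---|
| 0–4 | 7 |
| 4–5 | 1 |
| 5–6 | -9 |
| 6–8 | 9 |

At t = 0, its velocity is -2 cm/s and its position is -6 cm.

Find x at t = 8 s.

On each constant-a segment, Δv = aΔt and Δx = v₀Δt + ½aΔt²; chain segment to segment.
0–4 s: v starts -2 cm/s; Δx = -2·4 + ½·7·4² = 48 cm; v ends 26 cm/s.
4–5 s: v starts 26 cm/s; Δx = 26·1 + ½·1·1² = 26.5 cm; v ends 27 cm/s.
5–6 s: v starts 27 cm/s; Δx = 27·1 + ½·-9·1² = 22.5 cm; v ends 18 cm/s.
6–8 s: v starts 18 cm/s; Δx = 18·2 + ½·9·2² = 54 cm; v ends 36 cm/s.
x(8) = -6 + Σ Δx = 145 cm.

145 cm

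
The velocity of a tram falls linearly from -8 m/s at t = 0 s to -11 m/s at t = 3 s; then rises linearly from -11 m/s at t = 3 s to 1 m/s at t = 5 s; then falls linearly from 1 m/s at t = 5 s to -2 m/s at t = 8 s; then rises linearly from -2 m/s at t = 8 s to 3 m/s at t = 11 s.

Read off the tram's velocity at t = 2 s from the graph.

On 0–3 s the graph is linear from -8 to -11 m/s: v(2) = -8 + (-11 − -8)·(2 − 0)/(3 − 0) = -10 m/s.

-10 m/s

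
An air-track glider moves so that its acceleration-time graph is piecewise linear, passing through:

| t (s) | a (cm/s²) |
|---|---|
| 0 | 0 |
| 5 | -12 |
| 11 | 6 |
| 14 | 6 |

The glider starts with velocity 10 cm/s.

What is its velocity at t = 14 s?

Δv equals the area under the a-t graph; then v = v₀ + Δv.
0–5 s: ½(0 + -12)(5) = -30 cm/s
5–11 s: ½(-12 + 6)(6) = -18 cm/s
11–14 s: 6 × 3 = 18 cm/s
Δv = -30 cm/s, so v(14) = 10 + (-30) = -20 cm/s.

-20 cm/s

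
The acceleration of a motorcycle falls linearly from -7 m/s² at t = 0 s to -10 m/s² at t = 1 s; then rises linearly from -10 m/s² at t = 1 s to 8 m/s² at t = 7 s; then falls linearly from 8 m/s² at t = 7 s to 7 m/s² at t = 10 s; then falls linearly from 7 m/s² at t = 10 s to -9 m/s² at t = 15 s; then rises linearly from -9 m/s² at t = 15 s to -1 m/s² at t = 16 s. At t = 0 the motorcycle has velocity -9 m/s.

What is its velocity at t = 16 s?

Δv equals the area under the a-t graph; then v = v₀ + Δv.
0–1 s: ½(-7 + -10)(1) = -8.5 m/s
1–7 s: ½(-10 + 8)(6) = -6 m/s
7–10 s: ½(8 + 7)(3) = 22.5 m/s
10–15 s: ½(7 + -9)(5) = -5 m/s
15–16 s: ½(-9 + -1)(1) = -5 m/s
Δv = -2 m/s, so v(16) = -9 + (-2) = -11 m/s.

-11 m/s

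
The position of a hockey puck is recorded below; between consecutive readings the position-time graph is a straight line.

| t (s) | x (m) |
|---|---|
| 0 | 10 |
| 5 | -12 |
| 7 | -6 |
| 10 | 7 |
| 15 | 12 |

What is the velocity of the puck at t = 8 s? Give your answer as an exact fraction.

Velocity is the slope of the x-t graph on 7–10 s: (7 − -6)/(10 − 7) = 13/3 m/s.

13/3 m/s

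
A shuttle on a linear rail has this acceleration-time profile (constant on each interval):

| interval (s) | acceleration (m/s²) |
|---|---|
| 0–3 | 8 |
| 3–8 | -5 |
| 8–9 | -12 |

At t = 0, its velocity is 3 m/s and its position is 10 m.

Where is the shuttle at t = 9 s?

123.5 m

On each constant-a segment, Δv = aΔt and Δx = v₀Δt + ½aΔt²; chain segment to segment.
0–3 s: v starts 3 m/s; Δx = 3·3 + ½·8·3² = 45 m; v ends 27 m/s.
3–8 s: v starts 27 m/s; Δx = 27·5 + ½·-5·5² = 72.5 m; v ends 2 m/s.
8–9 s: v starts 2 m/s; Δx = 2·1 + ½·-12·1² = -4 m; v ends -10 m/s.
x(9) = 10 + Σ Δx = 123.5 m.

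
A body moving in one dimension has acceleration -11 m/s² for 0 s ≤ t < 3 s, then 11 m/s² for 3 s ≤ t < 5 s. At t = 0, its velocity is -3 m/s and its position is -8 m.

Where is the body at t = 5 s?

-116.5 m

On each constant-a segment, Δv = aΔt and Δx = v₀Δt + ½aΔt²; chain segment to segment.
0–3 s: v starts -3 m/s; Δx = -3·3 + ½·-11·3² = -58.5 m; v ends -36 m/s.
3–5 s: v starts -36 m/s; Δx = -36·2 + ½·11·2² = -50 m; v ends -14 m/s.
x(5) = -8 + Σ Δx = -116.5 m.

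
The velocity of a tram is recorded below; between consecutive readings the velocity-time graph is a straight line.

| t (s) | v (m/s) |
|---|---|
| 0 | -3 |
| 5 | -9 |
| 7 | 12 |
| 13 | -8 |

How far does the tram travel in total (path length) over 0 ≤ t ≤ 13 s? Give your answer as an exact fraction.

2517/35 m

Distance (not displacement) is the total path length: add the absolute areas under v-t.
0–5 s: |½(-3 + -9)(5)| = 30 m
5–7 s: v = 0 at t = 41/7 s; triangle areas 27/7 + 48/7 = 75/7 m
7–13 s: v = 0 at t = 10.6 s; triangle areas 21.6 + 9.6 = 31.2 m
Total distance = 2517/35 m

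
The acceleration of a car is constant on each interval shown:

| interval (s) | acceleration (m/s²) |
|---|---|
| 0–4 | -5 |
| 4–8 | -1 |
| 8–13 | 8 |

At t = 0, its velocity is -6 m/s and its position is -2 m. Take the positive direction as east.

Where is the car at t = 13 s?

-228 m

On each constant-a segment, Δv = aΔt and Δx = v₀Δt + ½aΔt²; chain segment to segment.
0–4 s: v starts -6 m/s; Δx = -6·4 + ½·-5·4² = -64 m; v ends -26 m/s.
4–8 s: v starts -26 m/s; Δx = -26·4 + ½·-1·4² = -112 m; v ends -30 m/s.
8–13 s: v starts -30 m/s; Δx = -30·5 + ½·8·5² = -50 m; v ends 10 m/s.
x(13) = -2 + Σ Δx = -228 m.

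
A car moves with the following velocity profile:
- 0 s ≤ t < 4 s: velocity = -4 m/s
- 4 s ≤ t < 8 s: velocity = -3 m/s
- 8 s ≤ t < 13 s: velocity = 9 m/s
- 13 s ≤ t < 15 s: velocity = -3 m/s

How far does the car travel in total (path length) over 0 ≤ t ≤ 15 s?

Distance (not displacement) is the total path length: add the absolute areas under v-t.
0–4 s: |-4| × 4 = 16 m
4–8 s: |-3| × 4 = 12 m
8–13 s: |9| × 5 = 45 m
13–15 s: |-3| × 2 = 6 m
Total distance = 79 m

79 m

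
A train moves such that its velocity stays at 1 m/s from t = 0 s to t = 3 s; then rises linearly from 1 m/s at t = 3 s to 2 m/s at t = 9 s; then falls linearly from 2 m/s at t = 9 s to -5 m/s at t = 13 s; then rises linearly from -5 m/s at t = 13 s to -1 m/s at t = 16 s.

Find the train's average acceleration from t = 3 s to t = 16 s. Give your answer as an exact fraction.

Average acceleration = Δv/Δt = (-1 − 1)/(16 − 3) = -2/13 m/s².

-2/13 m/s²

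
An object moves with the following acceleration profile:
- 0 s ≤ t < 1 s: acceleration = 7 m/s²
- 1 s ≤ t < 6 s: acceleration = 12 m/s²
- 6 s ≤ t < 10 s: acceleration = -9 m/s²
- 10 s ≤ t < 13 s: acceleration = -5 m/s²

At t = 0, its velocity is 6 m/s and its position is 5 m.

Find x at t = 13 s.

538 m

On each constant-a segment, Δv = aΔt and Δx = v₀Δt + ½aΔt²; chain segment to segment.
0–1 s: v starts 6 m/s; Δx = 6·1 + ½·7·1² = 9.5 m; v ends 13 m/s.
1–6 s: v starts 13 m/s; Δx = 13·5 + ½·12·5² = 215 m; v ends 73 m/s.
6–10 s: v starts 73 m/s; Δx = 73·4 + ½·-9·4² = 220 m; v ends 37 m/s.
10–13 s: v starts 37 m/s; Δx = 37·3 + ½·-5·3² = 88.5 m; v ends 22 m/s.
x(13) = 5 + Σ Δx = 538 m.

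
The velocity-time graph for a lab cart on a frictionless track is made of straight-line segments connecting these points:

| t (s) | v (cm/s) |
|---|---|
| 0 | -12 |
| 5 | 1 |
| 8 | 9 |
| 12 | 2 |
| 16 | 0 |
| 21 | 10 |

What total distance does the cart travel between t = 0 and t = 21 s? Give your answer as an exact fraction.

Total distance travelled is ∫|v| dt — sum the magnitudes of each area piece.
0–5 s: v = 0 at t = 60/13 s; triangle areas 360/13 + 5/26 = 725/26 cm
5–8 s: |½(1 + 9)(3)| = 15 cm
8–12 s: |½(9 + 2)(4)| = 22 cm
12–16 s: |½(2 + 0)(4)| = 4 cm
16–21 s: |½(0 + 10)(5)| = 25 cm
Total distance = 2441/26 cm

2441/26 cm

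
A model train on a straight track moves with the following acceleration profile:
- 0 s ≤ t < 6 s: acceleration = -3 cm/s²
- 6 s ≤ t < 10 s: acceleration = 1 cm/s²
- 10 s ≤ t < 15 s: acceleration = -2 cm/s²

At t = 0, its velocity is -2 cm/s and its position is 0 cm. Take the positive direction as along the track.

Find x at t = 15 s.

-243 cm

On each constant-a segment, Δv = aΔt and Δx = v₀Δt + ½aΔt²; chain segment to segment.
0–6 s: v starts -2 cm/s; Δx = -2·6 + ½·-3·6² = -66 cm; v ends -20 cm/s.
6–10 s: v starts -20 cm/s; Δx = -20·4 + ½·1·4² = -72 cm; v ends -16 cm/s.
10–15 s: v starts -16 cm/s; Δx = -16·5 + ½·-2·5² = -105 cm; v ends -26 cm/s.
x(15) = 0 + Σ Δx = -243 cm.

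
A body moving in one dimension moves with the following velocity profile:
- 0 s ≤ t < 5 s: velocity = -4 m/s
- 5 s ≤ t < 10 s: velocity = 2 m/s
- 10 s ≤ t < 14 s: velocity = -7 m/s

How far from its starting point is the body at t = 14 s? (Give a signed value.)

-38 m

Displacement is the signed area under the v-t curve.
0–5 s: -4 × 5 = -20 m
5–10 s: 2 × 5 = 10 m
10–14 s: -7 × 4 = -28 m
Net displacement = -38 m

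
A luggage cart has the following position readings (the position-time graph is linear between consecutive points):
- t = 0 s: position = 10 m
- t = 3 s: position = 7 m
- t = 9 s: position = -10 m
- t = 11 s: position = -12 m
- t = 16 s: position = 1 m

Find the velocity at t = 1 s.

-1 m/s

Velocity is the slope of the x-t graph on 0–3 s: (7 − 10)/(3 − 0) = -1 m/s.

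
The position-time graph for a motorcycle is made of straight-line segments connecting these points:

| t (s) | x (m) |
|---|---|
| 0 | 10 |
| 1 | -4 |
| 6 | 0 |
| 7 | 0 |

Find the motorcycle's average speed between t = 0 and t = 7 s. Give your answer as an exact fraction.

Average speed = (total path length)/(elapsed time); on a piecewise-linear x-t graph the path length is Σ|Δx|.
0–1 s: |Δx| = |-4 − 10| = 14 m
1–6 s: |Δx| = |0 − -4| = 4 m
6–7 s: |Δx| = |0 − 0| = 0 m
Total path = 18 m; average speed = 18/7 = 18/7 m/s.

18/7 m/s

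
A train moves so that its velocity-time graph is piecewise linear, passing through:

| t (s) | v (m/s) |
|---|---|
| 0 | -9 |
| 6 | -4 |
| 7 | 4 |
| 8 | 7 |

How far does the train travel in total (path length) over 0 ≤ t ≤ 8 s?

Distance (not displacement) is the total path length: add the absolute areas under v-t.
0–6 s: |½(-9 + -4)(6)| = 39 m
6–7 s: v = 0 at t = 6.5 s; triangle areas 1 + 1 = 2 m
7–8 s: |½(4 + 7)(1)| = 5.5 m
Total distance = 46.5 m

46.5 m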